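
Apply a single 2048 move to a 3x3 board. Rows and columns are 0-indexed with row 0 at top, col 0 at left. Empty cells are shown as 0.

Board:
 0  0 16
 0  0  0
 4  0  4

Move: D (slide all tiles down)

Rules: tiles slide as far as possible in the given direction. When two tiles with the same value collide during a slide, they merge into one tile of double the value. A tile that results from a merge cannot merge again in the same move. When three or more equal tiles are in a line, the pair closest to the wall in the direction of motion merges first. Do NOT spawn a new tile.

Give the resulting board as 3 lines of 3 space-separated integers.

Answer:  0  0  0
 0  0 16
 4  0  4

Derivation:
Slide down:
col 0: [0, 0, 4] -> [0, 0, 4]
col 1: [0, 0, 0] -> [0, 0, 0]
col 2: [16, 0, 4] -> [0, 16, 4]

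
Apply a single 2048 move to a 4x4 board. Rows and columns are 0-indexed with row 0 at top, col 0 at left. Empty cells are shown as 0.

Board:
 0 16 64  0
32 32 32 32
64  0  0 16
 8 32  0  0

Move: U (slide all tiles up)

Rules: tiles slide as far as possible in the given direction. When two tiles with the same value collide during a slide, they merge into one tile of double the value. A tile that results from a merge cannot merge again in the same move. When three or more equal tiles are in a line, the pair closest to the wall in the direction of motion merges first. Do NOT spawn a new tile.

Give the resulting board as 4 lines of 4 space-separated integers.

Answer: 32 16 64 32
64 64 32 16
 8  0  0  0
 0  0  0  0

Derivation:
Slide up:
col 0: [0, 32, 64, 8] -> [32, 64, 8, 0]
col 1: [16, 32, 0, 32] -> [16, 64, 0, 0]
col 2: [64, 32, 0, 0] -> [64, 32, 0, 0]
col 3: [0, 32, 16, 0] -> [32, 16, 0, 0]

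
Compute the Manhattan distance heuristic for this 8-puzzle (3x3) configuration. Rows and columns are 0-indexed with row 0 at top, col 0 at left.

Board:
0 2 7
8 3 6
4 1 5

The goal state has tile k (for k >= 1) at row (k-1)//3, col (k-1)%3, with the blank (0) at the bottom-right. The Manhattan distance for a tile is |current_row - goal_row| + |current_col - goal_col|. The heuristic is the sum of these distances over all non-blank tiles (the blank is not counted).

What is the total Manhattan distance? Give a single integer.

Answer: 14

Derivation:
Tile 2: (0,1)->(0,1) = 0
Tile 7: (0,2)->(2,0) = 4
Tile 8: (1,0)->(2,1) = 2
Tile 3: (1,1)->(0,2) = 2
Tile 6: (1,2)->(1,2) = 0
Tile 4: (2,0)->(1,0) = 1
Tile 1: (2,1)->(0,0) = 3
Tile 5: (2,2)->(1,1) = 2
Sum: 0 + 4 + 2 + 2 + 0 + 1 + 3 + 2 = 14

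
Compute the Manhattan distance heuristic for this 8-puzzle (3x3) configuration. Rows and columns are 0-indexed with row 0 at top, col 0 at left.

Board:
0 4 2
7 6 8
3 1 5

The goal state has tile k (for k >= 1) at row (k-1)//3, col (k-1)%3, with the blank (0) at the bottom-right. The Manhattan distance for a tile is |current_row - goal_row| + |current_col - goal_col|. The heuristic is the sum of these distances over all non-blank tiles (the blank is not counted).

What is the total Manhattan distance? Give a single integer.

Answer: 16

Derivation:
Tile 4: at (0,1), goal (1,0), distance |0-1|+|1-0| = 2
Tile 2: at (0,2), goal (0,1), distance |0-0|+|2-1| = 1
Tile 7: at (1,0), goal (2,0), distance |1-2|+|0-0| = 1
Tile 6: at (1,1), goal (1,2), distance |1-1|+|1-2| = 1
Tile 8: at (1,2), goal (2,1), distance |1-2|+|2-1| = 2
Tile 3: at (2,0), goal (0,2), distance |2-0|+|0-2| = 4
Tile 1: at (2,1), goal (0,0), distance |2-0|+|1-0| = 3
Tile 5: at (2,2), goal (1,1), distance |2-1|+|2-1| = 2
Sum: 2 + 1 + 1 + 1 + 2 + 4 + 3 + 2 = 16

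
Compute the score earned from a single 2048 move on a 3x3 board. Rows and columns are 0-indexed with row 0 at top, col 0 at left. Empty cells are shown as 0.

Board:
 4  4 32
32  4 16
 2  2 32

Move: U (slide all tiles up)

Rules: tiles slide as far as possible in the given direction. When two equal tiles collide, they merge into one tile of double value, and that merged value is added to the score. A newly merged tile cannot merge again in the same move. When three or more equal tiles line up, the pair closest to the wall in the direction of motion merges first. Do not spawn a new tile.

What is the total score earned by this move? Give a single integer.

Answer: 8

Derivation:
Slide up:
col 0: [4, 32, 2] -> [4, 32, 2]  score +0 (running 0)
col 1: [4, 4, 2] -> [8, 2, 0]  score +8 (running 8)
col 2: [32, 16, 32] -> [32, 16, 32]  score +0 (running 8)
Board after move:
 4  8 32
32  2 16
 2  0 32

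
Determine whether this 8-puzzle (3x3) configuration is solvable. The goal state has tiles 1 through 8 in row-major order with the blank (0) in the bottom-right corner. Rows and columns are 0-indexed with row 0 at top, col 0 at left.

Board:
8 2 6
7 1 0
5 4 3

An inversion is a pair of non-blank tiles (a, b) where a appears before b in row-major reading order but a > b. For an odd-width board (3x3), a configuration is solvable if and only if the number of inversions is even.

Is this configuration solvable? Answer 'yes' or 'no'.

Answer: no

Derivation:
Inversions (pairs i<j in row-major order where tile[i] > tile[j] > 0): 19
19 is odd, so the puzzle is not solvable.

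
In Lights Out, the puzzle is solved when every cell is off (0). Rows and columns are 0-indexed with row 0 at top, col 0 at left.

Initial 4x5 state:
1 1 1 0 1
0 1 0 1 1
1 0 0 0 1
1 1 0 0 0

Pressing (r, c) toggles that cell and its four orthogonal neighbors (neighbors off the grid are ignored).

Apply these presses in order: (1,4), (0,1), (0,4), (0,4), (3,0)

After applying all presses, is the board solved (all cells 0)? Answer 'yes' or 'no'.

Answer: yes

Derivation:
After press 1 at (1,4):
1 1 1 0 0
0 1 0 0 0
1 0 0 0 0
1 1 0 0 0

After press 2 at (0,1):
0 0 0 0 0
0 0 0 0 0
1 0 0 0 0
1 1 0 0 0

After press 3 at (0,4):
0 0 0 1 1
0 0 0 0 1
1 0 0 0 0
1 1 0 0 0

After press 4 at (0,4):
0 0 0 0 0
0 0 0 0 0
1 0 0 0 0
1 1 0 0 0

After press 5 at (3,0):
0 0 0 0 0
0 0 0 0 0
0 0 0 0 0
0 0 0 0 0

Lights still on: 0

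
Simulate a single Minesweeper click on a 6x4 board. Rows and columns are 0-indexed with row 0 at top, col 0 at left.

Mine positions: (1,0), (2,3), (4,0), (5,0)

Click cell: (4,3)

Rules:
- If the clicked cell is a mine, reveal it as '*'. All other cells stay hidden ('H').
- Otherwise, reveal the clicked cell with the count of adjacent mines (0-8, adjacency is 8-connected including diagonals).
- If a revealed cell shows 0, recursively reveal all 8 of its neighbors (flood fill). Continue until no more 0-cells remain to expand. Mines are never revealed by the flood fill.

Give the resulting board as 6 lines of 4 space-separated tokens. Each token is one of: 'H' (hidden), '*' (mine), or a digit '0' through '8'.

H H H H
H H H H
H H H H
H 1 1 1
H 2 0 0
H 2 0 0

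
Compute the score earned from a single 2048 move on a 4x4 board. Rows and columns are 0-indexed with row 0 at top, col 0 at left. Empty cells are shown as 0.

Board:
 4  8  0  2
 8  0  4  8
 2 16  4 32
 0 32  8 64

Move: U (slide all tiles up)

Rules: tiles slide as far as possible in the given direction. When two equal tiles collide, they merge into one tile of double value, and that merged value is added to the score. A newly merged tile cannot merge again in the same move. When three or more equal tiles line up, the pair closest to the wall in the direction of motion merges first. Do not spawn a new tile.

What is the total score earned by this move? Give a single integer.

Answer: 8

Derivation:
Slide up:
col 0: [4, 8, 2, 0] -> [4, 8, 2, 0]  score +0 (running 0)
col 1: [8, 0, 16, 32] -> [8, 16, 32, 0]  score +0 (running 0)
col 2: [0, 4, 4, 8] -> [8, 8, 0, 0]  score +8 (running 8)
col 3: [2, 8, 32, 64] -> [2, 8, 32, 64]  score +0 (running 8)
Board after move:
 4  8  8  2
 8 16  8  8
 2 32  0 32
 0  0  0 64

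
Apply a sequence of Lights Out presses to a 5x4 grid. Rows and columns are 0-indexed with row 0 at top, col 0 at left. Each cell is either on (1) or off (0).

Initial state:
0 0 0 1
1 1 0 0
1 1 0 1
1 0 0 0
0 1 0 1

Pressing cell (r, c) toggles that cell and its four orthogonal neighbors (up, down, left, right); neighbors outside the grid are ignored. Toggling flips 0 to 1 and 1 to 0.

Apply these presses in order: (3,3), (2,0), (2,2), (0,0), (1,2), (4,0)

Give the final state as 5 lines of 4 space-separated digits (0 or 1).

Answer: 1 1 1 1
1 0 0 1
0 1 0 1
1 0 0 1
1 0 0 0

Derivation:
After press 1 at (3,3):
0 0 0 1
1 1 0 0
1 1 0 0
1 0 1 1
0 1 0 0

After press 2 at (2,0):
0 0 0 1
0 1 0 0
0 0 0 0
0 0 1 1
0 1 0 0

After press 3 at (2,2):
0 0 0 1
0 1 1 0
0 1 1 1
0 0 0 1
0 1 0 0

After press 4 at (0,0):
1 1 0 1
1 1 1 0
0 1 1 1
0 0 0 1
0 1 0 0

After press 5 at (1,2):
1 1 1 1
1 0 0 1
0 1 0 1
0 0 0 1
0 1 0 0

After press 6 at (4,0):
1 1 1 1
1 0 0 1
0 1 0 1
1 0 0 1
1 0 0 0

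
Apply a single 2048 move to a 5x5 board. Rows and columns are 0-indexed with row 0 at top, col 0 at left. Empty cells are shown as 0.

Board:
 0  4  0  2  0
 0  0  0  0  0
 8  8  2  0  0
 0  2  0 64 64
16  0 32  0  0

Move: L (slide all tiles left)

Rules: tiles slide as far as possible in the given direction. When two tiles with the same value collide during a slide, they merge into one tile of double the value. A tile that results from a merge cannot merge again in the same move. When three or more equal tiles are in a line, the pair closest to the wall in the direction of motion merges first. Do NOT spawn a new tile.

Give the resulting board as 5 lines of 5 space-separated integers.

Slide left:
row 0: [0, 4, 0, 2, 0] -> [4, 2, 0, 0, 0]
row 1: [0, 0, 0, 0, 0] -> [0, 0, 0, 0, 0]
row 2: [8, 8, 2, 0, 0] -> [16, 2, 0, 0, 0]
row 3: [0, 2, 0, 64, 64] -> [2, 128, 0, 0, 0]
row 4: [16, 0, 32, 0, 0] -> [16, 32, 0, 0, 0]

Answer:   4   2   0   0   0
  0   0   0   0   0
 16   2   0   0   0
  2 128   0   0   0
 16  32   0   0   0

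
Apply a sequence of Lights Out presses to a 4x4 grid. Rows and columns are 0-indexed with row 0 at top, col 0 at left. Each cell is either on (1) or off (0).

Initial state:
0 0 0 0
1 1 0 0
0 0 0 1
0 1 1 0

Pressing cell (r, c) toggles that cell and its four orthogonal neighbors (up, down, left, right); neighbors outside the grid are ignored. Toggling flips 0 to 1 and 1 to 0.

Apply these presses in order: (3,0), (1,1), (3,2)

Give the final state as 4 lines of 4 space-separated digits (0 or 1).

Answer: 0 1 0 0
0 0 1 0
1 1 1 1
1 1 0 1

Derivation:
After press 1 at (3,0):
0 0 0 0
1 1 0 0
1 0 0 1
1 0 1 0

After press 2 at (1,1):
0 1 0 0
0 0 1 0
1 1 0 1
1 0 1 0

After press 3 at (3,2):
0 1 0 0
0 0 1 0
1 1 1 1
1 1 0 1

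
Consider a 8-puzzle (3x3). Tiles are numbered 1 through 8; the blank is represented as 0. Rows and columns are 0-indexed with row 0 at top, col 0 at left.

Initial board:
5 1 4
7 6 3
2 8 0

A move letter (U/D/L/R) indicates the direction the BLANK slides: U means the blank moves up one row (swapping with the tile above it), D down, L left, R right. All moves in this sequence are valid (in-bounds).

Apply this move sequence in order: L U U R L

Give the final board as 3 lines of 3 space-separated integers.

After move 1 (L):
5 1 4
7 6 3
2 0 8

After move 2 (U):
5 1 4
7 0 3
2 6 8

After move 3 (U):
5 0 4
7 1 3
2 6 8

After move 4 (R):
5 4 0
7 1 3
2 6 8

After move 5 (L):
5 0 4
7 1 3
2 6 8

Answer: 5 0 4
7 1 3
2 6 8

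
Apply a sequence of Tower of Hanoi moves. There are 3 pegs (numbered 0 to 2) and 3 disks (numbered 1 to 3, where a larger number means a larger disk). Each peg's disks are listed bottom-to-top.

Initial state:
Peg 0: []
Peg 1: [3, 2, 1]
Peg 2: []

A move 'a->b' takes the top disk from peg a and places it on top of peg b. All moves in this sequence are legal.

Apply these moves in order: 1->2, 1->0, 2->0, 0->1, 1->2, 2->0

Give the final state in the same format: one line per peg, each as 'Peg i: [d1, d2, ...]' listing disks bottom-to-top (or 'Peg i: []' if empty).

After move 1 (1->2):
Peg 0: []
Peg 1: [3, 2]
Peg 2: [1]

After move 2 (1->0):
Peg 0: [2]
Peg 1: [3]
Peg 2: [1]

After move 3 (2->0):
Peg 0: [2, 1]
Peg 1: [3]
Peg 2: []

After move 4 (0->1):
Peg 0: [2]
Peg 1: [3, 1]
Peg 2: []

After move 5 (1->2):
Peg 0: [2]
Peg 1: [3]
Peg 2: [1]

After move 6 (2->0):
Peg 0: [2, 1]
Peg 1: [3]
Peg 2: []

Answer: Peg 0: [2, 1]
Peg 1: [3]
Peg 2: []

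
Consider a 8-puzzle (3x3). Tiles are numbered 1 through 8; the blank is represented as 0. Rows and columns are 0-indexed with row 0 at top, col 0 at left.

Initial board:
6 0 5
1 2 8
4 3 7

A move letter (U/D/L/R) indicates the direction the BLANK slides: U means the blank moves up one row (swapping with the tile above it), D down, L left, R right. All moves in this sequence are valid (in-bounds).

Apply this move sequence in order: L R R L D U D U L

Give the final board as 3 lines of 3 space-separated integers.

Answer: 0 6 5
1 2 8
4 3 7

Derivation:
After move 1 (L):
0 6 5
1 2 8
4 3 7

After move 2 (R):
6 0 5
1 2 8
4 3 7

After move 3 (R):
6 5 0
1 2 8
4 3 7

After move 4 (L):
6 0 5
1 2 8
4 3 7

After move 5 (D):
6 2 5
1 0 8
4 3 7

After move 6 (U):
6 0 5
1 2 8
4 3 7

After move 7 (D):
6 2 5
1 0 8
4 3 7

After move 8 (U):
6 0 5
1 2 8
4 3 7

After move 9 (L):
0 6 5
1 2 8
4 3 7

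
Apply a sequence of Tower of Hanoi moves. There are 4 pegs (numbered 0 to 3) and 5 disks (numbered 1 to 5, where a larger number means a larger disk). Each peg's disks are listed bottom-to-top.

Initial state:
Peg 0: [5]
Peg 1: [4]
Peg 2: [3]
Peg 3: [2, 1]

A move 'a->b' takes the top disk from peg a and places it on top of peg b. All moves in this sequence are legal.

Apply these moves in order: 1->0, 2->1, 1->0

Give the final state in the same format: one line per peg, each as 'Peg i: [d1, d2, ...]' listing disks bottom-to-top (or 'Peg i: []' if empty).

Answer: Peg 0: [5, 4, 3]
Peg 1: []
Peg 2: []
Peg 3: [2, 1]

Derivation:
After move 1 (1->0):
Peg 0: [5, 4]
Peg 1: []
Peg 2: [3]
Peg 3: [2, 1]

After move 2 (2->1):
Peg 0: [5, 4]
Peg 1: [3]
Peg 2: []
Peg 3: [2, 1]

After move 3 (1->0):
Peg 0: [5, 4, 3]
Peg 1: []
Peg 2: []
Peg 3: [2, 1]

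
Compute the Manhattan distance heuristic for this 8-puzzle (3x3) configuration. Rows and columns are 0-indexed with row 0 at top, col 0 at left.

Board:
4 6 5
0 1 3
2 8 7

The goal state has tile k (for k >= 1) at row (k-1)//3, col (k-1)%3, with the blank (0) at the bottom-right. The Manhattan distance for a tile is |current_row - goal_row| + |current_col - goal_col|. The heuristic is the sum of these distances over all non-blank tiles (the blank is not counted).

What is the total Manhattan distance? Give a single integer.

Answer: 13

Derivation:
Tile 4: at (0,0), goal (1,0), distance |0-1|+|0-0| = 1
Tile 6: at (0,1), goal (1,2), distance |0-1|+|1-2| = 2
Tile 5: at (0,2), goal (1,1), distance |0-1|+|2-1| = 2
Tile 1: at (1,1), goal (0,0), distance |1-0|+|1-0| = 2
Tile 3: at (1,2), goal (0,2), distance |1-0|+|2-2| = 1
Tile 2: at (2,0), goal (0,1), distance |2-0|+|0-1| = 3
Tile 8: at (2,1), goal (2,1), distance |2-2|+|1-1| = 0
Tile 7: at (2,2), goal (2,0), distance |2-2|+|2-0| = 2
Sum: 1 + 2 + 2 + 2 + 1 + 3 + 0 + 2 = 13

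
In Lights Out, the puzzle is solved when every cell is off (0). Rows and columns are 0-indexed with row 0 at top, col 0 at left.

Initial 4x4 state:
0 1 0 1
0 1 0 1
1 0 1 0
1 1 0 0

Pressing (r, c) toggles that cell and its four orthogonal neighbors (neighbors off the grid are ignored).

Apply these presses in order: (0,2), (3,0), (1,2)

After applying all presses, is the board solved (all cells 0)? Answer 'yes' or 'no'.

Answer: yes

Derivation:
After press 1 at (0,2):
0 0 1 0
0 1 1 1
1 0 1 0
1 1 0 0

After press 2 at (3,0):
0 0 1 0
0 1 1 1
0 0 1 0
0 0 0 0

After press 3 at (1,2):
0 0 0 0
0 0 0 0
0 0 0 0
0 0 0 0

Lights still on: 0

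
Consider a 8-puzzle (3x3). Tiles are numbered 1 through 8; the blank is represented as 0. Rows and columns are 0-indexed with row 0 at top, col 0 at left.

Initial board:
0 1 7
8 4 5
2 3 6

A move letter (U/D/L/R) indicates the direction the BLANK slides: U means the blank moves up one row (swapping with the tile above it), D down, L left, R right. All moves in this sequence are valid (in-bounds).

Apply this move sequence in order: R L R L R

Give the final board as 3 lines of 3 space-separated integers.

After move 1 (R):
1 0 7
8 4 5
2 3 6

After move 2 (L):
0 1 7
8 4 5
2 3 6

After move 3 (R):
1 0 7
8 4 5
2 3 6

After move 4 (L):
0 1 7
8 4 5
2 3 6

After move 5 (R):
1 0 7
8 4 5
2 3 6

Answer: 1 0 7
8 4 5
2 3 6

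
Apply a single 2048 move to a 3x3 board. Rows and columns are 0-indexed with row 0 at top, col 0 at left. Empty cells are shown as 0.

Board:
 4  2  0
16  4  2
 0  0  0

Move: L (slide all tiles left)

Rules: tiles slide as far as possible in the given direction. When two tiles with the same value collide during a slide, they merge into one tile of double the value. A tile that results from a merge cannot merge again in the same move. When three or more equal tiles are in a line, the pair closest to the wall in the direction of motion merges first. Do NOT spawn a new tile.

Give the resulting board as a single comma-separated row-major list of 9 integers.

Answer: 4, 2, 0, 16, 4, 2, 0, 0, 0

Derivation:
Slide left:
row 0: [4, 2, 0] -> [4, 2, 0]
row 1: [16, 4, 2] -> [16, 4, 2]
row 2: [0, 0, 0] -> [0, 0, 0]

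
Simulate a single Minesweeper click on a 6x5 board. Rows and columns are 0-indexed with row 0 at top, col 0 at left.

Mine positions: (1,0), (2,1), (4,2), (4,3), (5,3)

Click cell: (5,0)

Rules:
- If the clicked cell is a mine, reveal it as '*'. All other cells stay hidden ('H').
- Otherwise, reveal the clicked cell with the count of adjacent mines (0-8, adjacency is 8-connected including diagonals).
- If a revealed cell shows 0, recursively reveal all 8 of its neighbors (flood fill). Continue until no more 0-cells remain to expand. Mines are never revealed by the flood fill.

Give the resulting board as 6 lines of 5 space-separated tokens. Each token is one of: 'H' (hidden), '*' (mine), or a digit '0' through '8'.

H H H H H
H H H H H
H H H H H
1 2 H H H
0 1 H H H
0 1 H H H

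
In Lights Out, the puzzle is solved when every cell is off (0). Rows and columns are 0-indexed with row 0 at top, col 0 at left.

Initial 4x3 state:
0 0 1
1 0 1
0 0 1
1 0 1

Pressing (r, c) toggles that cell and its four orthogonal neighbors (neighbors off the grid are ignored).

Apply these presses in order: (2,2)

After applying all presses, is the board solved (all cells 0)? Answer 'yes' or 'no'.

Answer: no

Derivation:
After press 1 at (2,2):
0 0 1
1 0 0
0 1 0
1 0 0

Lights still on: 4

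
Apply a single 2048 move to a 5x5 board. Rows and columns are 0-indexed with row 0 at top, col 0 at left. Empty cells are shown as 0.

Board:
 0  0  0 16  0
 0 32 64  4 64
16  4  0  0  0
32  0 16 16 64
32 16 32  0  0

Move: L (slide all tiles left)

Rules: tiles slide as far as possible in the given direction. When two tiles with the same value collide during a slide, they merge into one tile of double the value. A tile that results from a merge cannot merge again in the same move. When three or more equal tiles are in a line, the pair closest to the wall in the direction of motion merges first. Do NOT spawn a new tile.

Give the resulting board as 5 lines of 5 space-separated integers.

Slide left:
row 0: [0, 0, 0, 16, 0] -> [16, 0, 0, 0, 0]
row 1: [0, 32, 64, 4, 64] -> [32, 64, 4, 64, 0]
row 2: [16, 4, 0, 0, 0] -> [16, 4, 0, 0, 0]
row 3: [32, 0, 16, 16, 64] -> [32, 32, 64, 0, 0]
row 4: [32, 16, 32, 0, 0] -> [32, 16, 32, 0, 0]

Answer: 16  0  0  0  0
32 64  4 64  0
16  4  0  0  0
32 32 64  0  0
32 16 32  0  0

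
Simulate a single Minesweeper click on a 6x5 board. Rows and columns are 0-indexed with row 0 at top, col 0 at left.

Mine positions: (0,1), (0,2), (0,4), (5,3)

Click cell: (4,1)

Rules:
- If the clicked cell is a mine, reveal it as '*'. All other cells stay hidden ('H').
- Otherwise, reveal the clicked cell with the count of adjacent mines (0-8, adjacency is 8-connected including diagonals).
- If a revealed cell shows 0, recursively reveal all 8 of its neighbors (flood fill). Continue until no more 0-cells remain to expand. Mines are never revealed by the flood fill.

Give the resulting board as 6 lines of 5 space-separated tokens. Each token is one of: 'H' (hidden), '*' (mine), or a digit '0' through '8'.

H H H H H
1 2 2 2 1
0 0 0 0 0
0 0 0 0 0
0 0 1 1 1
0 0 1 H H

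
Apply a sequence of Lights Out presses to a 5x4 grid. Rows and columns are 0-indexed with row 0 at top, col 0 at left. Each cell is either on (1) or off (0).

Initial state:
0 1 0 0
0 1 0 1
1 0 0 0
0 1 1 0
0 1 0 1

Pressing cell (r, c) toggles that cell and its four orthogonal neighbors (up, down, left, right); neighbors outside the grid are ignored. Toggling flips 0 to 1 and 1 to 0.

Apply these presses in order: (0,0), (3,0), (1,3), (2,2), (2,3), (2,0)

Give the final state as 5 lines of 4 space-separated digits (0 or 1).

Answer: 1 0 0 1
0 1 0 1
1 0 0 1
0 0 0 1
1 1 0 1

Derivation:
After press 1 at (0,0):
1 0 0 0
1 1 0 1
1 0 0 0
0 1 1 0
0 1 0 1

After press 2 at (3,0):
1 0 0 0
1 1 0 1
0 0 0 0
1 0 1 0
1 1 0 1

After press 3 at (1,3):
1 0 0 1
1 1 1 0
0 0 0 1
1 0 1 0
1 1 0 1

After press 4 at (2,2):
1 0 0 1
1 1 0 0
0 1 1 0
1 0 0 0
1 1 0 1

After press 5 at (2,3):
1 0 0 1
1 1 0 1
0 1 0 1
1 0 0 1
1 1 0 1

After press 6 at (2,0):
1 0 0 1
0 1 0 1
1 0 0 1
0 0 0 1
1 1 0 1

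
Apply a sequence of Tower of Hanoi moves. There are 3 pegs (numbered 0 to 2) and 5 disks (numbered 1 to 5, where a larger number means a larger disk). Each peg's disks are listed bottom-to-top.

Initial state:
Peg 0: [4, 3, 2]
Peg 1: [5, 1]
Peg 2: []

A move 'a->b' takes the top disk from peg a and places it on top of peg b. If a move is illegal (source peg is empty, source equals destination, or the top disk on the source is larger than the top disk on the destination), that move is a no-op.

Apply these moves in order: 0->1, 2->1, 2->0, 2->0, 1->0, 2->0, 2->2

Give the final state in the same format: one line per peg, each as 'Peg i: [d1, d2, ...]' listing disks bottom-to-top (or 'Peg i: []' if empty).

After move 1 (0->1):
Peg 0: [4, 3, 2]
Peg 1: [5, 1]
Peg 2: []

After move 2 (2->1):
Peg 0: [4, 3, 2]
Peg 1: [5, 1]
Peg 2: []

After move 3 (2->0):
Peg 0: [4, 3, 2]
Peg 1: [5, 1]
Peg 2: []

After move 4 (2->0):
Peg 0: [4, 3, 2]
Peg 1: [5, 1]
Peg 2: []

After move 5 (1->0):
Peg 0: [4, 3, 2, 1]
Peg 1: [5]
Peg 2: []

After move 6 (2->0):
Peg 0: [4, 3, 2, 1]
Peg 1: [5]
Peg 2: []

After move 7 (2->2):
Peg 0: [4, 3, 2, 1]
Peg 1: [5]
Peg 2: []

Answer: Peg 0: [4, 3, 2, 1]
Peg 1: [5]
Peg 2: []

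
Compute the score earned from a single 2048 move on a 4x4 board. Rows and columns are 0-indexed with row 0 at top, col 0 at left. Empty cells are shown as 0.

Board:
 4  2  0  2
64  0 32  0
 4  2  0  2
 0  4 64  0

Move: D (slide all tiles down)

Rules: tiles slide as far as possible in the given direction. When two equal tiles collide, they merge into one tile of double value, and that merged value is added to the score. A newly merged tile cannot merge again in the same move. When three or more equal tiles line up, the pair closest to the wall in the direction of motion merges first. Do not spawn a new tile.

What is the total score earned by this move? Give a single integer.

Slide down:
col 0: [4, 64, 4, 0] -> [0, 4, 64, 4]  score +0 (running 0)
col 1: [2, 0, 2, 4] -> [0, 0, 4, 4]  score +4 (running 4)
col 2: [0, 32, 0, 64] -> [0, 0, 32, 64]  score +0 (running 4)
col 3: [2, 0, 2, 0] -> [0, 0, 0, 4]  score +4 (running 8)
Board after move:
 0  0  0  0
 4  0  0  0
64  4 32  0
 4  4 64  4

Answer: 8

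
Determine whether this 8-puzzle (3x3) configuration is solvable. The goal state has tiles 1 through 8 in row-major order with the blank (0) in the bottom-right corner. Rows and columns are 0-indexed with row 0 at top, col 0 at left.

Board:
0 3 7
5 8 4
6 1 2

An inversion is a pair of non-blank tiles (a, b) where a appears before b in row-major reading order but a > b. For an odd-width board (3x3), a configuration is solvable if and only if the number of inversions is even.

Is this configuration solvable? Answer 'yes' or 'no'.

Inversions (pairs i<j in row-major order where tile[i] > tile[j] > 0): 18
18 is even, so the puzzle is solvable.

Answer: yes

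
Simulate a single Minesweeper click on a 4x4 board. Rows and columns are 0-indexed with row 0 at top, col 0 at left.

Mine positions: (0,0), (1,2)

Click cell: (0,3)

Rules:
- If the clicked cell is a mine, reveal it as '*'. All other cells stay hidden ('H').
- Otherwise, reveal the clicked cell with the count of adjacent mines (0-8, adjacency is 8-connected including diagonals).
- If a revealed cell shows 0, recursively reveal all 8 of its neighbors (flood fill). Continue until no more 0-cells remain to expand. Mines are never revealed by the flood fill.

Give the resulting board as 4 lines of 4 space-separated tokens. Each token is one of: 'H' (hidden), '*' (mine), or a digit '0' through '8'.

H H H 1
H H H H
H H H H
H H H H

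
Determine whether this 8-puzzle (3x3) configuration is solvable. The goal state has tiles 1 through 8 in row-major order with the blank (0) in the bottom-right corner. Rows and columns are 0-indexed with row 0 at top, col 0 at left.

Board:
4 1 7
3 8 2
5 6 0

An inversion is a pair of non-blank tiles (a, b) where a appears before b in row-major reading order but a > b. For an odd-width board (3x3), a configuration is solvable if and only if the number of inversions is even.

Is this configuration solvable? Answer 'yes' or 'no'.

Inversions (pairs i<j in row-major order where tile[i] > tile[j] > 0): 11
11 is odd, so the puzzle is not solvable.

Answer: no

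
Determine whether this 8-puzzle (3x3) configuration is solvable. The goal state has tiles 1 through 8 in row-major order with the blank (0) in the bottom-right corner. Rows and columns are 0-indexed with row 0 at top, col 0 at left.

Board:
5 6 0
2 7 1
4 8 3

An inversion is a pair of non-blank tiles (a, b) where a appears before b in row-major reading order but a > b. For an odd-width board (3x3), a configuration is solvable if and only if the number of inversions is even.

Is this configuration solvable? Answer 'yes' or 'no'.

Inversions (pairs i<j in row-major order where tile[i] > tile[j] > 0): 14
14 is even, so the puzzle is solvable.

Answer: yes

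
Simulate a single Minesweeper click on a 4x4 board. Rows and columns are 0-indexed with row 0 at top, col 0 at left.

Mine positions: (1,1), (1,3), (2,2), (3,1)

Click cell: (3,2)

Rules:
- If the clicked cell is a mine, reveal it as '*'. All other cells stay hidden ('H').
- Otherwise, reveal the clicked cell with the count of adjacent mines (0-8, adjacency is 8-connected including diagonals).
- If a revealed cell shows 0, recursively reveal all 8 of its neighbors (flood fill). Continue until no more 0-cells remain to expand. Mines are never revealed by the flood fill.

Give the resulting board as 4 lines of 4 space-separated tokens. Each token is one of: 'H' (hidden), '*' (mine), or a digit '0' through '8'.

H H H H
H H H H
H H H H
H H 2 H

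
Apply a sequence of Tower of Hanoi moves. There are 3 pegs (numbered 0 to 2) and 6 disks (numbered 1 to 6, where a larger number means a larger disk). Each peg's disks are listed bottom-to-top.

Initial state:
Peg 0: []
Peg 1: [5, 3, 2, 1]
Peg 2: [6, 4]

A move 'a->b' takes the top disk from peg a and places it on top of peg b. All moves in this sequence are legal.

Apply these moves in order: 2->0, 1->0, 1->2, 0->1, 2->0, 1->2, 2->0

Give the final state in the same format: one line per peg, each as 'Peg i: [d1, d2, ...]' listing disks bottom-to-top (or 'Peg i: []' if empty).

Answer: Peg 0: [4, 2, 1]
Peg 1: [5, 3]
Peg 2: [6]

Derivation:
After move 1 (2->0):
Peg 0: [4]
Peg 1: [5, 3, 2, 1]
Peg 2: [6]

After move 2 (1->0):
Peg 0: [4, 1]
Peg 1: [5, 3, 2]
Peg 2: [6]

After move 3 (1->2):
Peg 0: [4, 1]
Peg 1: [5, 3]
Peg 2: [6, 2]

After move 4 (0->1):
Peg 0: [4]
Peg 1: [5, 3, 1]
Peg 2: [6, 2]

After move 5 (2->0):
Peg 0: [4, 2]
Peg 1: [5, 3, 1]
Peg 2: [6]

After move 6 (1->2):
Peg 0: [4, 2]
Peg 1: [5, 3]
Peg 2: [6, 1]

After move 7 (2->0):
Peg 0: [4, 2, 1]
Peg 1: [5, 3]
Peg 2: [6]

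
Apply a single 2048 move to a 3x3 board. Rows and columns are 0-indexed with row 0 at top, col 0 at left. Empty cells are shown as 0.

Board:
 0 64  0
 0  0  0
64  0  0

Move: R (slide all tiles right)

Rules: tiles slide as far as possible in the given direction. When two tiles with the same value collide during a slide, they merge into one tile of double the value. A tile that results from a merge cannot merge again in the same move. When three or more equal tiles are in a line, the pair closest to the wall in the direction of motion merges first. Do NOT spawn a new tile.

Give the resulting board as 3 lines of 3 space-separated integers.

Slide right:
row 0: [0, 64, 0] -> [0, 0, 64]
row 1: [0, 0, 0] -> [0, 0, 0]
row 2: [64, 0, 0] -> [0, 0, 64]

Answer:  0  0 64
 0  0  0
 0  0 64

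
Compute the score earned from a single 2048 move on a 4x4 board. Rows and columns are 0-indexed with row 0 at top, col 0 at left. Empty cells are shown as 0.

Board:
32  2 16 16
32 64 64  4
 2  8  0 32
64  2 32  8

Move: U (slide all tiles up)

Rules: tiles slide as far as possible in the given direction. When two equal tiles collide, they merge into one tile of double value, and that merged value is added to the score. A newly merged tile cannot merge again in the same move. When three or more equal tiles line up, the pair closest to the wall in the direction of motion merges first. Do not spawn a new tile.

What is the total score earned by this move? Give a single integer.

Slide up:
col 0: [32, 32, 2, 64] -> [64, 2, 64, 0]  score +64 (running 64)
col 1: [2, 64, 8, 2] -> [2, 64, 8, 2]  score +0 (running 64)
col 2: [16, 64, 0, 32] -> [16, 64, 32, 0]  score +0 (running 64)
col 3: [16, 4, 32, 8] -> [16, 4, 32, 8]  score +0 (running 64)
Board after move:
64  2 16 16
 2 64 64  4
64  8 32 32
 0  2  0  8

Answer: 64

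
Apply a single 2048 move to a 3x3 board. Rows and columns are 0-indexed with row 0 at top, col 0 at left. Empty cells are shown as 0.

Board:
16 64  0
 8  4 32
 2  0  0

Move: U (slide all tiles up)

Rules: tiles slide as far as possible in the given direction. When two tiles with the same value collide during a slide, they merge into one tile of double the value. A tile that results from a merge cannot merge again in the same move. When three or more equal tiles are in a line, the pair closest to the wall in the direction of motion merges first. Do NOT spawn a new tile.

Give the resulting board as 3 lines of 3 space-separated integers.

Slide up:
col 0: [16, 8, 2] -> [16, 8, 2]
col 1: [64, 4, 0] -> [64, 4, 0]
col 2: [0, 32, 0] -> [32, 0, 0]

Answer: 16 64 32
 8  4  0
 2  0  0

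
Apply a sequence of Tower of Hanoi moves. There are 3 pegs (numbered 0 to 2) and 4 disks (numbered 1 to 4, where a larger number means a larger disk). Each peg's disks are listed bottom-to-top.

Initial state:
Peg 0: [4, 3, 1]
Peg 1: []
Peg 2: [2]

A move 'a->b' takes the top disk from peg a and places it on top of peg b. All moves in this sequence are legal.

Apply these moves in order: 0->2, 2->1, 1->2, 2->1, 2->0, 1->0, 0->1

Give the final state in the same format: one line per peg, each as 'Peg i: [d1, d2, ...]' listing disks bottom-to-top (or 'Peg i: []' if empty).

After move 1 (0->2):
Peg 0: [4, 3]
Peg 1: []
Peg 2: [2, 1]

After move 2 (2->1):
Peg 0: [4, 3]
Peg 1: [1]
Peg 2: [2]

After move 3 (1->2):
Peg 0: [4, 3]
Peg 1: []
Peg 2: [2, 1]

After move 4 (2->1):
Peg 0: [4, 3]
Peg 1: [1]
Peg 2: [2]

After move 5 (2->0):
Peg 0: [4, 3, 2]
Peg 1: [1]
Peg 2: []

After move 6 (1->0):
Peg 0: [4, 3, 2, 1]
Peg 1: []
Peg 2: []

After move 7 (0->1):
Peg 0: [4, 3, 2]
Peg 1: [1]
Peg 2: []

Answer: Peg 0: [4, 3, 2]
Peg 1: [1]
Peg 2: []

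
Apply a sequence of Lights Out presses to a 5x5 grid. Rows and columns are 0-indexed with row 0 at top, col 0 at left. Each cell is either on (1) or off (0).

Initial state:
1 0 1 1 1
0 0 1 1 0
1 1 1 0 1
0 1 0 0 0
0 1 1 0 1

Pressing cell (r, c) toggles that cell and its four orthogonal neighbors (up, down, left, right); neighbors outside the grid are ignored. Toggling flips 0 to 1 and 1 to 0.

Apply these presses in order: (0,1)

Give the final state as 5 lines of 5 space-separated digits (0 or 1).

After press 1 at (0,1):
0 1 0 1 1
0 1 1 1 0
1 1 1 0 1
0 1 0 0 0
0 1 1 0 1

Answer: 0 1 0 1 1
0 1 1 1 0
1 1 1 0 1
0 1 0 0 0
0 1 1 0 1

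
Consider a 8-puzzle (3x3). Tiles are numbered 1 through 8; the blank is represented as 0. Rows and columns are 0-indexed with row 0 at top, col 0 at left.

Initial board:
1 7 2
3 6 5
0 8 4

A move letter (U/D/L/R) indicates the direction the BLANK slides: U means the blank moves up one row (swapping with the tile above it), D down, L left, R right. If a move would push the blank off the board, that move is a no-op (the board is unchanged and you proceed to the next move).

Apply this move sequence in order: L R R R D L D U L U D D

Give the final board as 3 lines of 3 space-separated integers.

Answer: 1 7 2
8 3 5
0 6 4

Derivation:
After move 1 (L):
1 7 2
3 6 5
0 8 4

After move 2 (R):
1 7 2
3 6 5
8 0 4

After move 3 (R):
1 7 2
3 6 5
8 4 0

After move 4 (R):
1 7 2
3 6 5
8 4 0

After move 5 (D):
1 7 2
3 6 5
8 4 0

After move 6 (L):
1 7 2
3 6 5
8 0 4

After move 7 (D):
1 7 2
3 6 5
8 0 4

After move 8 (U):
1 7 2
3 0 5
8 6 4

After move 9 (L):
1 7 2
0 3 5
8 6 4

After move 10 (U):
0 7 2
1 3 5
8 6 4

After move 11 (D):
1 7 2
0 3 5
8 6 4

After move 12 (D):
1 7 2
8 3 5
0 6 4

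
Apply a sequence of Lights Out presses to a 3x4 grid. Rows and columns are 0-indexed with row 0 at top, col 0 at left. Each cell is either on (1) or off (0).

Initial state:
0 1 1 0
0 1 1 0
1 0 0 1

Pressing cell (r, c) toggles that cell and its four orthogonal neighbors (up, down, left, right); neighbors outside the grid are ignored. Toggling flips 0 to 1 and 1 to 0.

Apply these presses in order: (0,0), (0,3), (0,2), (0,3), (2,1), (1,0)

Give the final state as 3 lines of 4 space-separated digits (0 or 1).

After press 1 at (0,0):
1 0 1 0
1 1 1 0
1 0 0 1

After press 2 at (0,3):
1 0 0 1
1 1 1 1
1 0 0 1

After press 3 at (0,2):
1 1 1 0
1 1 0 1
1 0 0 1

After press 4 at (0,3):
1 1 0 1
1 1 0 0
1 0 0 1

After press 5 at (2,1):
1 1 0 1
1 0 0 0
0 1 1 1

After press 6 at (1,0):
0 1 0 1
0 1 0 0
1 1 1 1

Answer: 0 1 0 1
0 1 0 0
1 1 1 1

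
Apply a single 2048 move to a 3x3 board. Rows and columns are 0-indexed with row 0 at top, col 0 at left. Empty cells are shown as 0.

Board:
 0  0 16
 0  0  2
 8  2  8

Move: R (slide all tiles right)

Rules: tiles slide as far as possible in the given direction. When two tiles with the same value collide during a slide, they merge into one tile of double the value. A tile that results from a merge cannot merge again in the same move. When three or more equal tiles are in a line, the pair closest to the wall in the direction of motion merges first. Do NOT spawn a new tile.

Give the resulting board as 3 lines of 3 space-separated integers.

Answer:  0  0 16
 0  0  2
 8  2  8

Derivation:
Slide right:
row 0: [0, 0, 16] -> [0, 0, 16]
row 1: [0, 0, 2] -> [0, 0, 2]
row 2: [8, 2, 8] -> [8, 2, 8]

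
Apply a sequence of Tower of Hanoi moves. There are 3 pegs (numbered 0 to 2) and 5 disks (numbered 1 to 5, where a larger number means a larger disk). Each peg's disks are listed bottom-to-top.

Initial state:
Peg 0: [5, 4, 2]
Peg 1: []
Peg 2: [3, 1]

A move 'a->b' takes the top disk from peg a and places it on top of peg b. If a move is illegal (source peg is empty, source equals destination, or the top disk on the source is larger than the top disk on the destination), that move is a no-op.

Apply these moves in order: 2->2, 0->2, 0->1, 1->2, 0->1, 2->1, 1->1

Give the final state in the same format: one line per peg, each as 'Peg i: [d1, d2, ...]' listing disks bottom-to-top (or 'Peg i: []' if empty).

After move 1 (2->2):
Peg 0: [5, 4, 2]
Peg 1: []
Peg 2: [3, 1]

After move 2 (0->2):
Peg 0: [5, 4, 2]
Peg 1: []
Peg 2: [3, 1]

After move 3 (0->1):
Peg 0: [5, 4]
Peg 1: [2]
Peg 2: [3, 1]

After move 4 (1->2):
Peg 0: [5, 4]
Peg 1: [2]
Peg 2: [3, 1]

After move 5 (0->1):
Peg 0: [5, 4]
Peg 1: [2]
Peg 2: [3, 1]

After move 6 (2->1):
Peg 0: [5, 4]
Peg 1: [2, 1]
Peg 2: [3]

After move 7 (1->1):
Peg 0: [5, 4]
Peg 1: [2, 1]
Peg 2: [3]

Answer: Peg 0: [5, 4]
Peg 1: [2, 1]
Peg 2: [3]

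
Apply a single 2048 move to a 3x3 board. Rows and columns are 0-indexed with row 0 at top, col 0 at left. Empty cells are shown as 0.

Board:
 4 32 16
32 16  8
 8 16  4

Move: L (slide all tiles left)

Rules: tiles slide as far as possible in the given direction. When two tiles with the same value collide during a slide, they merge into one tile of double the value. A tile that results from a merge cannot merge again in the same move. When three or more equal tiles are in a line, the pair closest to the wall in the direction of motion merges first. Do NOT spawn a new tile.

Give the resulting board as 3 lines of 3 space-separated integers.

Answer:  4 32 16
32 16  8
 8 16  4

Derivation:
Slide left:
row 0: [4, 32, 16] -> [4, 32, 16]
row 1: [32, 16, 8] -> [32, 16, 8]
row 2: [8, 16, 4] -> [8, 16, 4]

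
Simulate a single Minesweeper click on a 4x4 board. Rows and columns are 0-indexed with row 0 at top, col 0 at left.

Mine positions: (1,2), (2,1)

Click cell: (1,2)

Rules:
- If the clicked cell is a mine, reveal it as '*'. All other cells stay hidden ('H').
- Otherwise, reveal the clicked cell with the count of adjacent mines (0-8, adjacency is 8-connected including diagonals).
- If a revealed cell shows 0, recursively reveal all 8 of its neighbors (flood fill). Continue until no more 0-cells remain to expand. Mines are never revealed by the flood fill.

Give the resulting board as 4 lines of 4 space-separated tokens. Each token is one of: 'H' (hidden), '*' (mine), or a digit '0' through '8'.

H H H H
H H * H
H H H H
H H H H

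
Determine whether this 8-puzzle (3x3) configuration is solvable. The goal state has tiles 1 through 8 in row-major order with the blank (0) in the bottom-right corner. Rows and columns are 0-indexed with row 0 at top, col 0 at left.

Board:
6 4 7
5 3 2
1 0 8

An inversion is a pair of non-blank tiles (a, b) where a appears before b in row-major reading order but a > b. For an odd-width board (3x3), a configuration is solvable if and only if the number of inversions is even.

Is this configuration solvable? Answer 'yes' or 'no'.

Inversions (pairs i<j in row-major order where tile[i] > tile[j] > 0): 18
18 is even, so the puzzle is solvable.

Answer: yes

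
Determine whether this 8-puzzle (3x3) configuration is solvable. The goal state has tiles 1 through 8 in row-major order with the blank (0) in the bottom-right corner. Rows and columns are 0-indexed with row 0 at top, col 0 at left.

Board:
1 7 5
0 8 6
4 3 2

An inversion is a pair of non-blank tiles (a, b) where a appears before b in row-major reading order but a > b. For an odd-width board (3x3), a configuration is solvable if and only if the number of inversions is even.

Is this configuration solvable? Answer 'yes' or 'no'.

Inversions (pairs i<j in row-major order where tile[i] > tile[j] > 0): 18
18 is even, so the puzzle is solvable.

Answer: yes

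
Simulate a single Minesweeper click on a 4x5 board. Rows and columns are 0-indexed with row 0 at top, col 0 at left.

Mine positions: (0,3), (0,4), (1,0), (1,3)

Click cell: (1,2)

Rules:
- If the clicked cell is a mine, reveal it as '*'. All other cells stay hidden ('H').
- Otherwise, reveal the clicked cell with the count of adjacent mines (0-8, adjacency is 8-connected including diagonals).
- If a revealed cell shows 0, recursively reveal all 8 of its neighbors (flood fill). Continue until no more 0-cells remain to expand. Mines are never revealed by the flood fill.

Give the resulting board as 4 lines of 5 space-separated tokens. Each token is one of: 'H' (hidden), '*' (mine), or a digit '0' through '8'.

H H H H H
H H 2 H H
H H H H H
H H H H H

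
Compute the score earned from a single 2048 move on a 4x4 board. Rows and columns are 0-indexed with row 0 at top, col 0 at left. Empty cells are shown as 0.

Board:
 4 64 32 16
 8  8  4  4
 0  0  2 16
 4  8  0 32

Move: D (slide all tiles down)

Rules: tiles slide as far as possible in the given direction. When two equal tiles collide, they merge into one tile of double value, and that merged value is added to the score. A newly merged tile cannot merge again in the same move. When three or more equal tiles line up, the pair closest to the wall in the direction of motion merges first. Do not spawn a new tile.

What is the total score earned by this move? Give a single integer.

Answer: 16

Derivation:
Slide down:
col 0: [4, 8, 0, 4] -> [0, 4, 8, 4]  score +0 (running 0)
col 1: [64, 8, 0, 8] -> [0, 0, 64, 16]  score +16 (running 16)
col 2: [32, 4, 2, 0] -> [0, 32, 4, 2]  score +0 (running 16)
col 3: [16, 4, 16, 32] -> [16, 4, 16, 32]  score +0 (running 16)
Board after move:
 0  0  0 16
 4  0 32  4
 8 64  4 16
 4 16  2 32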